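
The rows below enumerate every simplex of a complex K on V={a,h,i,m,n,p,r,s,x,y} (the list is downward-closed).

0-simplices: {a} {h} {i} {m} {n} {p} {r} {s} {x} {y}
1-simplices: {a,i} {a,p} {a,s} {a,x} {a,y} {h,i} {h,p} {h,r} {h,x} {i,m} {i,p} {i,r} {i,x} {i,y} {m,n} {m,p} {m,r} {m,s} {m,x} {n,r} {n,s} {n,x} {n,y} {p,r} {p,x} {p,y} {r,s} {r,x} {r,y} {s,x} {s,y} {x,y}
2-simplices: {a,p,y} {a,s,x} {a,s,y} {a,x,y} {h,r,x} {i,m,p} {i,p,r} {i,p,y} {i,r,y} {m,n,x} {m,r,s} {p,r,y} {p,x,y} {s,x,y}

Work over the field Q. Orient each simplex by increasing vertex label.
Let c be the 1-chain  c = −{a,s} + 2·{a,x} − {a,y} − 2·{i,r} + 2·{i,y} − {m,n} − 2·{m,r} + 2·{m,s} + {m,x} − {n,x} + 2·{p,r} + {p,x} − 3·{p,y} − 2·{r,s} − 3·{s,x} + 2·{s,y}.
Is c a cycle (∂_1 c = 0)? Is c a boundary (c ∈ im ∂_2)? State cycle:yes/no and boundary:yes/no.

n_0=10 n_1=32 n_2=14  [Q]
∂1: piv[ai,ap,as,ax,ay,hi,hr,im,mn] rk=9  ker:hp,hx,ip,ir,ix,iy,mp,mr,ms,mx,nr,ns,nx,ny,pr,px,py,rs,rx,ry,sx,sy,xy
∂2: piv[apy,asx,asy,axy,hrx,imp,ipr,ipy,iry,mnx,mrs,pxy] rk=12  ker:pry,sxy
∂1c = 0
c vs im∂2: reduces to 0 ⇒ boundary

cycle:yes boundary:yes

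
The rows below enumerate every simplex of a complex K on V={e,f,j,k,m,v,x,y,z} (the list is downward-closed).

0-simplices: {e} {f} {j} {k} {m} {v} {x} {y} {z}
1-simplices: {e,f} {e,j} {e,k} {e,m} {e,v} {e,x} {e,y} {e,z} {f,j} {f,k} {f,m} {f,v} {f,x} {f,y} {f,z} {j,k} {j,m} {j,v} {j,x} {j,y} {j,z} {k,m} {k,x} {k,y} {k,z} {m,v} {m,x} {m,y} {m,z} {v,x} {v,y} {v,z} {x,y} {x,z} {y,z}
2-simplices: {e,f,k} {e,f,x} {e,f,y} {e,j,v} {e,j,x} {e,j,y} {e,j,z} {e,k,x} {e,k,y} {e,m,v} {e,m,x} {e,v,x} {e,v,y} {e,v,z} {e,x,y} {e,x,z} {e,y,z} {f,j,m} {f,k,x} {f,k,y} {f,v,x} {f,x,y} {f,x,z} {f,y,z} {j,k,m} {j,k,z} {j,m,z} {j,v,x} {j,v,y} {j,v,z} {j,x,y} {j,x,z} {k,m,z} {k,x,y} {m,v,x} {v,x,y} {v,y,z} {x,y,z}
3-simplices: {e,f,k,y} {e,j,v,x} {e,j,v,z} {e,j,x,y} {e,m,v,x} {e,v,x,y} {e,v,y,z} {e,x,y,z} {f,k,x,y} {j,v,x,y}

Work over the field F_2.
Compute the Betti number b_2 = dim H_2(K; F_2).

b_2=5

n_0=9 n_1=35 n_2=38 n_3=10  [Z2]
∂1: piv[ef,ej,ek,em,ev,ex,ey,ez] rk=8  ker:fj,fk,fm,fv,fx,fy,fz,jk,jm,jv,jx,jy,jz,km,kx,ky,kz,mv,mx,my,mz,vx,vy,vz,xy,xz,yz
∂2: piv[efk,efx,efy,ejv,ejx,ejy,ejz,ekx,eky,emv,emx,evx,evy,evz,exy,exz,eyz,fjm,fvx,fxz,jkm,jkz,jmz] rk=23  ker:fkx,fky,fxy,fyz,jvx,jvy,jvz,jxy,jxz,kmz,kxy,mvx,vxy,vyz,xyz
∂3: piv[efky,ejvx,ejvz,ejxy,emvx,evxy,evyz,exyz,fkxy,jvxy] rk=10
b_2=(38−23)−10=5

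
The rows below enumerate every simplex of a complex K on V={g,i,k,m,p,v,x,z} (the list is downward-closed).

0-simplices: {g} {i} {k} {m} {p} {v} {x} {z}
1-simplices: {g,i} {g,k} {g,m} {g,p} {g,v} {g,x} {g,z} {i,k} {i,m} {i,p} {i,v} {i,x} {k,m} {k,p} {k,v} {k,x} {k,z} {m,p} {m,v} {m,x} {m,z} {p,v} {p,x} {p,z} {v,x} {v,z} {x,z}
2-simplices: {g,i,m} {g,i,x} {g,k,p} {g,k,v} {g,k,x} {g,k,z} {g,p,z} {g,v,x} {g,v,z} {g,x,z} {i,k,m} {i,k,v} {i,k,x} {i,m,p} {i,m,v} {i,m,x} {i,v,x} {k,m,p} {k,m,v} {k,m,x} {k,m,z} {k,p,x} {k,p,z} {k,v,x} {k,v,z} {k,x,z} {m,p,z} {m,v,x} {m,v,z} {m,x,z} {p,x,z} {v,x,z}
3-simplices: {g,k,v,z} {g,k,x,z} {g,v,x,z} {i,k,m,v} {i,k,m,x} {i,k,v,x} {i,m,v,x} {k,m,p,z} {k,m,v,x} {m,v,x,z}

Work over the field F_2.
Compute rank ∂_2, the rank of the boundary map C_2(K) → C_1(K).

rank∂_2=19

n_0=8 n_1=27 n_2=32 n_3=10  [Z2]
∂1: piv[gi,gk,gm,gp,gv,gx,gz] rk=7  ker:ik,im,ip,iv,ix,km,kp,kv,kx,kz,mp,mv,mx,mz,pv,px,pz,vx,vz,xz
∂2: piv[gim,gix,gkp,gkv,gkx,gkz,gpz,gvx,gvz,gxz,ikm,ikv,ikx,imp,imv,imx,kmp,kmz,kpx] rk=19  ker:ivx,kmv,kmx,kpz,kvx,kvz,kxz,mpz,mvx,mvz,mxz,pxz,vxz
∂3: piv[gkvz,gkxz,gvxz,ikmv,ikmx,ikvx,imvx,kmpz,mvxz] rk=9  ker:kmvx
rk∂_2=19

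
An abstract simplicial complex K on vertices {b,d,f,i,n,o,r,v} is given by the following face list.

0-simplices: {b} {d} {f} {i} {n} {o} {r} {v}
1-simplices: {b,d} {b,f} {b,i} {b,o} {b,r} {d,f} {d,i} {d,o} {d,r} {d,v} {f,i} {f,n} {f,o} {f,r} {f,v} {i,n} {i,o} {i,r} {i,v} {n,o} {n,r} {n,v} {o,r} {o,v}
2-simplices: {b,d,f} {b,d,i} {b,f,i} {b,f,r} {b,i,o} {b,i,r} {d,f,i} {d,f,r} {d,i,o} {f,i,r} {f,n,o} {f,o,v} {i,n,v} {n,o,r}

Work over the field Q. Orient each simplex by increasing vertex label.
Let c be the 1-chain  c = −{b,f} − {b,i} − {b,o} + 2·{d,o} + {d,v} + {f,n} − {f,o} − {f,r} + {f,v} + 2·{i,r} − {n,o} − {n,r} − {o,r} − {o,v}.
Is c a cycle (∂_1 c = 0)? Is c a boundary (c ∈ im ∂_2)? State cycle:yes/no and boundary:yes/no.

n_0=8 n_1=24 n_2=14  [Q]
∂1: piv[bd,bf,bi,bo,br,dv,fn] rk=7  ker:df,di,do,dr,fi,fo,fr,fv,in,io,ir,iv,no,nr,nv,or,ov
∂2: piv[bdf,bdi,bfi,bfr,bio,bir,dfr,dio,fno,fov,inv,nor] rk=12  ker:dfi,fir
∂1c = 3·{b} − 3·{d} − {f} − 3·{i} + 3·{n} + {o} − {r} + {v}

cycle:no boundary:no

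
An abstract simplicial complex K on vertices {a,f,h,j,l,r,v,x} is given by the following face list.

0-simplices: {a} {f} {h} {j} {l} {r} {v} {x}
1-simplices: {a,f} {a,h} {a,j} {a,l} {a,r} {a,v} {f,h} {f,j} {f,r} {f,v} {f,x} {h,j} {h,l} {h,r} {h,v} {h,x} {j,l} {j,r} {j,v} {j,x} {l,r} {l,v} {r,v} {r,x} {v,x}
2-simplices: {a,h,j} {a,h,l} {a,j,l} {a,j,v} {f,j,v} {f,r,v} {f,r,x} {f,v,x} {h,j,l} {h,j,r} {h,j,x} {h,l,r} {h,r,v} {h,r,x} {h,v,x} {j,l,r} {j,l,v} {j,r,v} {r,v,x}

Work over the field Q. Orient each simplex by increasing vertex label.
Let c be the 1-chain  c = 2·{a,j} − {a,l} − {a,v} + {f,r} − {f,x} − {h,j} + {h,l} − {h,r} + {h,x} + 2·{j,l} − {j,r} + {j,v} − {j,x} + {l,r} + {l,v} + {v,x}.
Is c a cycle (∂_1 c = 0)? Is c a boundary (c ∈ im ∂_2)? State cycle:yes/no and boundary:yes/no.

n_0=8 n_1=25 n_2=19  [Q]
∂1: piv[af,ah,aj,al,ar,av,fx] rk=7  ker:fh,fj,fr,fv,hj,hl,hr,hv,hx,jl,jr,jv,jx,lr,lv,rv,rx,vx
∂2: piv[ahj,ahl,ajl,ajv,fjv,frv,frx,fvx,hjr,hjx,hlr,hrv,hrx,jlv,jrv] rk=15  ker:hjl,hvx,jlr,rvx
∂1c = 0
c vs im∂2: reduces to 0 ⇒ boundary

cycle:yes boundary:yes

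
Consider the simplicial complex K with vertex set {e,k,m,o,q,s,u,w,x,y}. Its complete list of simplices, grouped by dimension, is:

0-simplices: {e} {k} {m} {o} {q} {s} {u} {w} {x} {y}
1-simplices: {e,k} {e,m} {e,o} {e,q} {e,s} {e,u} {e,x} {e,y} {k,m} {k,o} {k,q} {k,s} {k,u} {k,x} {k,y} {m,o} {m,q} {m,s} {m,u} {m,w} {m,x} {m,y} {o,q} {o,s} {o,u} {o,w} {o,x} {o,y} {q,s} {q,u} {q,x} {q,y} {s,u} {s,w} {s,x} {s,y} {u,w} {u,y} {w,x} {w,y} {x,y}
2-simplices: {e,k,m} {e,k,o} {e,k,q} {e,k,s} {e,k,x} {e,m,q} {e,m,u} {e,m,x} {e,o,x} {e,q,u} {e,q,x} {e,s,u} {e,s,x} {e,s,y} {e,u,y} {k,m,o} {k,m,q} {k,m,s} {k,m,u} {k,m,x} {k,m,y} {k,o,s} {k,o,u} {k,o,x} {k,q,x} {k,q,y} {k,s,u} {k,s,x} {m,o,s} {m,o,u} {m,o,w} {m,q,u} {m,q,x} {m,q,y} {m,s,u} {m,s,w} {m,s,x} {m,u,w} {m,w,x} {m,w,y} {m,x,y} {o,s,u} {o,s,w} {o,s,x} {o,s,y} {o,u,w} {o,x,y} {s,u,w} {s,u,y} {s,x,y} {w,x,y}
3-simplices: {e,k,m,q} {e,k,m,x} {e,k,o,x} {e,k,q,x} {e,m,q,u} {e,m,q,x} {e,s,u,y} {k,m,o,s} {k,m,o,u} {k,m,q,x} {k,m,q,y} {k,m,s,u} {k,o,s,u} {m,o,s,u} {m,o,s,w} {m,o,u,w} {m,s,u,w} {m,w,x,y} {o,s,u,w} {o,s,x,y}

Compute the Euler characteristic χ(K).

n_0=10 n_1=41 n_2=51 n_3=20
χ=+10−41+51−20=0

χ(K)=0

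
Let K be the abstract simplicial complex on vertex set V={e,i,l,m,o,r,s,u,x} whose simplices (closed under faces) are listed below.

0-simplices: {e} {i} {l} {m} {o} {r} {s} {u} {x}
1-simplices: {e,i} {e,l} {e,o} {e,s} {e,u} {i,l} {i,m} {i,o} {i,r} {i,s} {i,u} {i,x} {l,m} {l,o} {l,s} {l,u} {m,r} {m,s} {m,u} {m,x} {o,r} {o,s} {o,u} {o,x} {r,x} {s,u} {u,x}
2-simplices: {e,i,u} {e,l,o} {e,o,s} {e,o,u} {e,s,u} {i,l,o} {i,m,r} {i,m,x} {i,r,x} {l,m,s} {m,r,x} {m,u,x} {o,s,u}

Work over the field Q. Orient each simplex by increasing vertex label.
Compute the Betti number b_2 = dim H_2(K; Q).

n_0=9 n_1=27 n_2=13  [Q]
∂1: piv[ei,el,eo,es,eu,im,ir,ix] rk=8  ker:il,io,is,iu,lm,lo,ls,lu,mr,ms,mu,mx,or,os,ou,ox,rx,su,ux
∂2: piv[eiu,elo,eos,eou,esu,ilo,imr,imx,irx,lms,mux] rk=11  ker:mrx,osu
b_2=(13−11)−0=2

b_2=2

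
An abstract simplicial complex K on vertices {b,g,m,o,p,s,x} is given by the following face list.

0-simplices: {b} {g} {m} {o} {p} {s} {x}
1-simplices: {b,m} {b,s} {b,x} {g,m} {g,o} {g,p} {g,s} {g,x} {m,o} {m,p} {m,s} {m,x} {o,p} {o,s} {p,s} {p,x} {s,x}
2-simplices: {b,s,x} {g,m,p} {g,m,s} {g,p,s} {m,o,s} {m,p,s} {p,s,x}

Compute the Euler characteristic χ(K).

n_0=7 n_1=17 n_2=7
χ=+7−17+7=-3

χ(K)=-3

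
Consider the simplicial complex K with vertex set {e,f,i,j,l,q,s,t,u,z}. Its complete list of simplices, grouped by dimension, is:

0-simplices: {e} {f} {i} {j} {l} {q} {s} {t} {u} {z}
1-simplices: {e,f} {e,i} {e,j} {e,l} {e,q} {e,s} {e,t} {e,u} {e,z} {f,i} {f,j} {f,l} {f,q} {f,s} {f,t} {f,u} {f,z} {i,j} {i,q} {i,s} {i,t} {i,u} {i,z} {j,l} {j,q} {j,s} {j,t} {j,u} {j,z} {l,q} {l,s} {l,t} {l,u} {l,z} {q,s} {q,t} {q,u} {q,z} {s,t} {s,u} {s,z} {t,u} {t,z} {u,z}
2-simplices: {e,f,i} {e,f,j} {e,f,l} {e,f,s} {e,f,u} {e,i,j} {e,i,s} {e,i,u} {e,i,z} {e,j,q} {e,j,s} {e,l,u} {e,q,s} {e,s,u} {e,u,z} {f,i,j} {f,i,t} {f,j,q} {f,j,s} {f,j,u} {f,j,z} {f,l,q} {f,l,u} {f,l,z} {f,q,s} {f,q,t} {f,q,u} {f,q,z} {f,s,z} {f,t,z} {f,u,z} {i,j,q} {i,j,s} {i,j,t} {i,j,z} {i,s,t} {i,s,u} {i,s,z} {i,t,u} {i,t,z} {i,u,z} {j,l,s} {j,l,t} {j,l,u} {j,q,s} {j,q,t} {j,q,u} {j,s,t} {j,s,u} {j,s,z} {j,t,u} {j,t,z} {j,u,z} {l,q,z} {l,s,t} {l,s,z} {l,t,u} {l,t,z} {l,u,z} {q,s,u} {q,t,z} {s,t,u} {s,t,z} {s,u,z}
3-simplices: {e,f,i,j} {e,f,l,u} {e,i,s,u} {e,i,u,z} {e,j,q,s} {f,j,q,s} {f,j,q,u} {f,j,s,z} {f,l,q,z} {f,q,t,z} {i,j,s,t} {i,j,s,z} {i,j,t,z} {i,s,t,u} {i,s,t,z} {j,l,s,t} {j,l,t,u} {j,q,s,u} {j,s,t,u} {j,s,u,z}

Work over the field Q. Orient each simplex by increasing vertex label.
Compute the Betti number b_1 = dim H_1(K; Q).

n_0=10 n_1=44 n_2=64 n_3=20  [Q]
∂1: piv[ef,ei,ej,el,eq,es,et,eu,ez] rk=9  ker:fi,fj,fl,fq,fs,ft,fu,fz,ij,iq,is,it,iu,iz,jl,jq,js,jt,ju,jz,lq,ls,lt,lu,lz,qs,qt,qu,qz,st,su,sz,tu,tz,uz
∂2: piv[efi,efj,efl,efs,efu,eij,eis,eiu,eiz,ejq,ejs,elu,eqs,esu,euz,fit,fjq,fju,fjz,flq,flz,fqt,fqu,fqz,fsz,ftz,fuz,ijq,ijt,ist,itu,jls,jlt,jlu] rk=34  ker:fij,fjs,flu,fqs,ijs,ijz,isu,isz,itz,iuz,jqs,jqt,jqu,jst,jsu,jsz,jtu,jtz,juz,lqz,lst,lsz,ltu,ltz,luz,qsu,qtz,stu,stz,suz
∂3: piv[efij,eflu,eisu,eiuz,ejqs,fjqs,fjqu,fjsz,flqz,fqtz,ijst,ijsz,ijtz,istu,istz,jlst,jltu,jqsu,jstu,jsuz] rk=20
b_1=(44−9)−34=1

b_1=1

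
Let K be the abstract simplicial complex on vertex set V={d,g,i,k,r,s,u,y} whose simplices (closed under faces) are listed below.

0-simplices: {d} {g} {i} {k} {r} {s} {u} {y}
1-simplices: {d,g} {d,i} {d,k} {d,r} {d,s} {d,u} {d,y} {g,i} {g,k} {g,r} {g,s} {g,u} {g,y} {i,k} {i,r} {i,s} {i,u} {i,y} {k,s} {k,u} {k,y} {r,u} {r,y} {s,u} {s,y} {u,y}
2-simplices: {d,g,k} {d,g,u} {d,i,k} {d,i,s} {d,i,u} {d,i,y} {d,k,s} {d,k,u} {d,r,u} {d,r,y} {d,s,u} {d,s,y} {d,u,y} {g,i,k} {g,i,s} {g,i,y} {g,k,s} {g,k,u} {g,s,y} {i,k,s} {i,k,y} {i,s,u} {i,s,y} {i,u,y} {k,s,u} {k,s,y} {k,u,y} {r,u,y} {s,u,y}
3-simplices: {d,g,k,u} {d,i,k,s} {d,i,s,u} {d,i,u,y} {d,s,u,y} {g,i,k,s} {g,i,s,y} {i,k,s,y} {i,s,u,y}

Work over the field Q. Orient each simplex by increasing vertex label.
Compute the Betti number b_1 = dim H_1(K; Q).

b_1=2

n_0=8 n_1=26 n_2=29 n_3=9  [Q]
∂1: piv[dg,di,dk,dr,ds,du,dy] rk=7  ker:gi,gk,gr,gs,gu,gy,ik,ir,is,iu,iy,ks,ku,ky,ru,ry,su,sy,uy
∂2: piv[dgk,dgu,dik,dis,diu,diy,dks,dku,dru,dry,dsu,dsy,duy,gik,gis,giy,iky] rk=17  ker:gks,gku,gsy,iks,isu,isy,iuy,ksu,ksy,kuy,ruy,suy
∂3: piv[dgku,diks,disu,diuy,dsuy,giks,gisy,iksy,isuy] rk=9
b_1=(26−7)−17=2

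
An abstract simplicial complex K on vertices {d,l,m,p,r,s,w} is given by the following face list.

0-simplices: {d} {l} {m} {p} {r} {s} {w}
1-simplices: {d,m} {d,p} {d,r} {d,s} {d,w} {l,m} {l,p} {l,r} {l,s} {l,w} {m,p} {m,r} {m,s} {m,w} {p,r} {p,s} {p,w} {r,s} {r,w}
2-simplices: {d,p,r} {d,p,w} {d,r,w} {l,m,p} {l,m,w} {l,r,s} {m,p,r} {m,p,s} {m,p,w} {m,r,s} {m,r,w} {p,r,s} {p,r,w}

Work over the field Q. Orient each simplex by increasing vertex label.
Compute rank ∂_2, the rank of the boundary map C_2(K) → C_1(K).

rank∂_2=10

n_0=7 n_1=19 n_2=13  [Q]
∂1: piv[dm,dp,dr,ds,dw,lm] rk=6  ker:lp,lr,ls,lw,mp,mr,ms,mw,pr,ps,pw,rs,rw
∂2: piv[dpr,dpw,drw,lmp,lmw,lrs,mpr,mps,mpw,mrs] rk=10  ker:mrw,prs,prw
rk∂_2=10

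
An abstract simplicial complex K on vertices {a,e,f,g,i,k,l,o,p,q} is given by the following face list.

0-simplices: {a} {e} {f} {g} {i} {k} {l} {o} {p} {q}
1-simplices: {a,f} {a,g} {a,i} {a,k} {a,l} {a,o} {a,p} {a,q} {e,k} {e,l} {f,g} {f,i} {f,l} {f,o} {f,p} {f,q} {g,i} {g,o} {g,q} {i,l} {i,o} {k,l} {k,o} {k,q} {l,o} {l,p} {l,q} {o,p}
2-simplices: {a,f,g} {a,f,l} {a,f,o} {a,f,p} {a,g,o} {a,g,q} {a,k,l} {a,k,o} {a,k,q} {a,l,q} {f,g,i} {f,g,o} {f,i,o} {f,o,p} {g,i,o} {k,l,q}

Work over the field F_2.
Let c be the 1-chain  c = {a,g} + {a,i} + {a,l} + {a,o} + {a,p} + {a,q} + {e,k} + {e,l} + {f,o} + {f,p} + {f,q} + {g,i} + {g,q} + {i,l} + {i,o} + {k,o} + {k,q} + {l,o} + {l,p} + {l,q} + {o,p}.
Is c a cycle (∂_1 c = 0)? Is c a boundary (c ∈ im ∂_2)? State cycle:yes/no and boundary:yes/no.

cycle:no boundary:no

n_0=10 n_1=28 n_2=16  [Z2]
∂1: piv[af,ag,ai,ak,al,ao,ap,aq,ek] rk=9  ker:el,fg,fi,fl,fo,fp,fq,gi,go,gq,il,io,kl,ko,kq,lo,lp,lq,op
∂2: piv[afg,afl,afo,afp,ago,agq,akl,ako,akq,alq,fgi,fio,fop] rk=13  ker:fgo,gio,klq
∂1c = {f} + {g} + {k} + {q}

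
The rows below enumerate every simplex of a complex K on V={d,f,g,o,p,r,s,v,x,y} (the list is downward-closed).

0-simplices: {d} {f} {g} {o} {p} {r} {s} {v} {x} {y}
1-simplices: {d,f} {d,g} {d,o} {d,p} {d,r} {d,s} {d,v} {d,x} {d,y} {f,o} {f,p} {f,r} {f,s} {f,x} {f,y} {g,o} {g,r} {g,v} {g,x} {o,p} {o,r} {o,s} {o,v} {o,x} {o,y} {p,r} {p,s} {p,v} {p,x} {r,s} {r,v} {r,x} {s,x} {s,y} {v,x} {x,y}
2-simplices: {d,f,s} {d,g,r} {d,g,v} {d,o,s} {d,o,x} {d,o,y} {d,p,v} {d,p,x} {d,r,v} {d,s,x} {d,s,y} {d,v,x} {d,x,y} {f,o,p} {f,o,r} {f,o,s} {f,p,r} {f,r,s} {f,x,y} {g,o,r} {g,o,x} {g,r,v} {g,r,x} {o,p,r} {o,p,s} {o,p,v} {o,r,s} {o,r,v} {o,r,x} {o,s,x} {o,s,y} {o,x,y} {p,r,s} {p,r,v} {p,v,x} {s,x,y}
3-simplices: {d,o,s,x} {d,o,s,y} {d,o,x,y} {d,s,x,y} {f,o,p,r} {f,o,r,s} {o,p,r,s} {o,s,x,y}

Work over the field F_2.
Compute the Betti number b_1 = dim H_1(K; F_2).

b_1=2

n_0=10 n_1=36 n_2=36 n_3=8  [Z2]
∂1: piv[df,dg,do,dp,dr,ds,dv,dx,dy] rk=9  ker:fo,fp,fr,fs,fx,fy,go,gr,gv,gx,op,or,os,ov,ox,oy,pr,ps,pv,px,rs,rv,rx,sx,sy,vx,xy
∂2: piv[dfs,dgr,dgv,dos,dox,doy,dpv,dpx,drv,dsx,dsy,dvx,dxy,fop,for,fos,fpr,frs,fxy,gor,gox,grx,ops,opv,orv] rk=25  ker:grv,opr,ors,orx,osx,osy,oxy,prs,prv,pvx,sxy
∂3: piv[dosx,dosy,doxy,dsxy,fopr,fors,oprs] rk=7  ker:osxy
b_1=(36−9)−25=2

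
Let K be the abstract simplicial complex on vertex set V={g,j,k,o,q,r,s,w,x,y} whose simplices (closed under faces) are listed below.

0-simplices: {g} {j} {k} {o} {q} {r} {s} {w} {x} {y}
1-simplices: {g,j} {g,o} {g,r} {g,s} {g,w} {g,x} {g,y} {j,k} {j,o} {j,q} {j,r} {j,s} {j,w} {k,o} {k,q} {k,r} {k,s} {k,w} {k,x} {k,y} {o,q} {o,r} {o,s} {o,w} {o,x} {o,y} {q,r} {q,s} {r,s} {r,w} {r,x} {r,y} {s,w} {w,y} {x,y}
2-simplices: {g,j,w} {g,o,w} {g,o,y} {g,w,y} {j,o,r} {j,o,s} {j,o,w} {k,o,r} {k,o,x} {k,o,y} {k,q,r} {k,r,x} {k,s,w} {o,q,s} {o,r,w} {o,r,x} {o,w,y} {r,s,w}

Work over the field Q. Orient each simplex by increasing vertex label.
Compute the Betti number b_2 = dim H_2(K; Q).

b_2=2

n_0=10 n_1=35 n_2=18  [Q]
∂1: piv[gj,go,gr,gs,gw,gx,gy,jk,jq] rk=9  ker:jo,jr,js,jw,ko,kq,kr,ks,kw,kx,ky,oq,or,os,ow,ox,oy,qr,qs,rs,rw,rx,ry,sw,wy,xy
∂2: piv[gjw,gow,goy,gwy,jor,jos,jow,kor,kox,koy,kqr,krx,ksw,oqs,orw,rsw] rk=16  ker:orx,owy
b_2=(18−16)−0=2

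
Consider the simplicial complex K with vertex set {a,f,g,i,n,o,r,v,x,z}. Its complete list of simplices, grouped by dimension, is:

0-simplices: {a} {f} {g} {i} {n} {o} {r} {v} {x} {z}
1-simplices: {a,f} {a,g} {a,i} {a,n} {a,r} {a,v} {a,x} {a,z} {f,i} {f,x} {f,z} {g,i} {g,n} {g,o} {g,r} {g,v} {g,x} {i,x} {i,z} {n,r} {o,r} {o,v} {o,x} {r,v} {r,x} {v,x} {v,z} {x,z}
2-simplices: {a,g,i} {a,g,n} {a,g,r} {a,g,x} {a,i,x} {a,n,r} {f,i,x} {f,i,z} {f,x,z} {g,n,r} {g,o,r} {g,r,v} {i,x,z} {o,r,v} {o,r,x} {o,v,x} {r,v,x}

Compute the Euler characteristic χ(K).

χ(K)=-1

n_0=10 n_1=28 n_2=17
χ=+10−28+17=-1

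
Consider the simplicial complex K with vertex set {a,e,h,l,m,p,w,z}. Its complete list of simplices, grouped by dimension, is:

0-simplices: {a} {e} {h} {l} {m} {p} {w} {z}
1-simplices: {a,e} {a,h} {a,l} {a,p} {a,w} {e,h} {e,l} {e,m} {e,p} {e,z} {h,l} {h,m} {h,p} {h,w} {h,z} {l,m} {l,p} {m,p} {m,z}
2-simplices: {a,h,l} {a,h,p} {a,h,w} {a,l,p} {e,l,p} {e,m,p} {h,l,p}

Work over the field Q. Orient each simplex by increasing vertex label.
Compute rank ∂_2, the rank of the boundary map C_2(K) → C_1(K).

rank∂_2=6

n_0=8 n_1=19 n_2=7  [Q]
∂1: piv[ae,ah,al,ap,aw,em,ez] rk=7  ker:eh,el,ep,hl,hm,hp,hw,hz,lm,lp,mp,mz
∂2: piv[ahl,ahp,ahw,alp,elp,emp] rk=6  ker:hlp
rk∂_2=6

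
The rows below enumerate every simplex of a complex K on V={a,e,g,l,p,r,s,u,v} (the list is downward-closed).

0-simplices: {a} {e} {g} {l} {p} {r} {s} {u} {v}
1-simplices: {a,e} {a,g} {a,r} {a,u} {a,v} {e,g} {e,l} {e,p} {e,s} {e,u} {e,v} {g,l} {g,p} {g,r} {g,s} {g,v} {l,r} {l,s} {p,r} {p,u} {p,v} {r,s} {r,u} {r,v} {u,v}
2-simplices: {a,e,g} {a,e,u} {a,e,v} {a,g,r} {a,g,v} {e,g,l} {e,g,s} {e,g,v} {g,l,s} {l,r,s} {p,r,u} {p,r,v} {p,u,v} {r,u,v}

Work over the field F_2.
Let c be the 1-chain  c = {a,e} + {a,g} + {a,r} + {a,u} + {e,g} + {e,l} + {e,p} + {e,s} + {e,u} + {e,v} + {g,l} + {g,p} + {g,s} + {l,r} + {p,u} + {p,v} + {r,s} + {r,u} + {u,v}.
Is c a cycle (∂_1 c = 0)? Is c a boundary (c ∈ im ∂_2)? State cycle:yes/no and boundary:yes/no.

n_0=9 n_1=25 n_2=14  [Z2]
∂1: piv[ae,ag,ar,au,av,el,ep,es] rk=8  ker:eg,eu,ev,gl,gp,gr,gs,gv,lr,ls,pr,pu,pv,rs,ru,rv,uv
∂2: piv[aeg,aeu,aev,agr,agv,egl,egs,gls,lrs,pru,prv,puv] rk=12  ker:egv,ruv
∂1c = {e} + {g} + {l} + {s} + {u} + {v}

cycle:no boundary:no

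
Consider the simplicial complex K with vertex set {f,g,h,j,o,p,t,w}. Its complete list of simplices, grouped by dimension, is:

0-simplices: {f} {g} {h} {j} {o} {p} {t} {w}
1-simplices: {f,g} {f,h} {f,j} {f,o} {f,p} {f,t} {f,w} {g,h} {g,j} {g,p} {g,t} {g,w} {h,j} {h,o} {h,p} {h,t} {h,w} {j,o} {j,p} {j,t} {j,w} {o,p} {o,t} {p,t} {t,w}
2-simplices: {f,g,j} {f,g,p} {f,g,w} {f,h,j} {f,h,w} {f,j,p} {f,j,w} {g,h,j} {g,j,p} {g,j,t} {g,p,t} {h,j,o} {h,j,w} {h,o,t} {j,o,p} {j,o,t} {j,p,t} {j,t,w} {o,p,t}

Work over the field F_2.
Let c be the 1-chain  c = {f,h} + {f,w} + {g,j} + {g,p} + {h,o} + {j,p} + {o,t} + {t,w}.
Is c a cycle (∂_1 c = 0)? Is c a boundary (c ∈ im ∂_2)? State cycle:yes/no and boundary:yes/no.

n_0=8 n_1=25 n_2=19  [Z2]
∂1: piv[fg,fh,fj,fo,fp,ft,fw] rk=7  ker:gh,gj,gp,gt,gw,hj,ho,hp,ht,hw,jo,jp,jt,jw,op,ot,pt,tw
∂2: piv[fgj,fgp,fgw,fhj,fhw,fjp,fjw,ghj,gjt,gpt,hjo,hot,jop,jot,jtw] rk=15  ker:gjp,hjw,jpt,opt
∂1c = 0
c vs im∂2: reduces to 0 ⇒ boundary

cycle:yes boundary:yes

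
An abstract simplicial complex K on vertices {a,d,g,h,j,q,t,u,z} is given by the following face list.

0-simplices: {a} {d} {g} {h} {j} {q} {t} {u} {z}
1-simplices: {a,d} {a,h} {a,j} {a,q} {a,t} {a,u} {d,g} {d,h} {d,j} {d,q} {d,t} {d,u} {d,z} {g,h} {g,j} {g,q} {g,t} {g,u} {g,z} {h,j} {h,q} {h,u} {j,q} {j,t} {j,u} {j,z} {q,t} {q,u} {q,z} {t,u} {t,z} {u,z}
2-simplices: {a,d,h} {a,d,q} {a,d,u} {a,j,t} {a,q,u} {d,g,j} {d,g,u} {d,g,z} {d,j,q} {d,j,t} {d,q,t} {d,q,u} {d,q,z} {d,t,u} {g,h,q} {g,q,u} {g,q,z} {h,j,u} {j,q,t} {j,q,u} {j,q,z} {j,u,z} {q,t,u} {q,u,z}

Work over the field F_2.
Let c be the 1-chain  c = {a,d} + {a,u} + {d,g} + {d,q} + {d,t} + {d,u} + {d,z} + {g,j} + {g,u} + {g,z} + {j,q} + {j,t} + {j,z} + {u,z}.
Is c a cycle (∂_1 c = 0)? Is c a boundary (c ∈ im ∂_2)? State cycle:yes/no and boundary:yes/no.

n_0=9 n_1=32 n_2=24  [Z2]
∂1: piv[ad,ah,aj,aq,at,au,dg,dz] rk=8  ker:dh,dj,dq,dt,du,gh,gj,gq,gt,gu,gz,hj,hq,hu,jq,jt,ju,jz,qt,qu,qz,tu,tz,uz
∂2: piv[adh,adq,adu,ajt,aqu,dgj,dgu,dgz,djq,djt,dqt,dqz,dtu,ghq,gqu,hju,jqu,jqz,juz] rk=19  ker:dqu,gqz,jqt,qtu,quz
∂1c = 0
c vs im∂2: reduces to 0 ⇒ boundary

cycle:yes boundary:yes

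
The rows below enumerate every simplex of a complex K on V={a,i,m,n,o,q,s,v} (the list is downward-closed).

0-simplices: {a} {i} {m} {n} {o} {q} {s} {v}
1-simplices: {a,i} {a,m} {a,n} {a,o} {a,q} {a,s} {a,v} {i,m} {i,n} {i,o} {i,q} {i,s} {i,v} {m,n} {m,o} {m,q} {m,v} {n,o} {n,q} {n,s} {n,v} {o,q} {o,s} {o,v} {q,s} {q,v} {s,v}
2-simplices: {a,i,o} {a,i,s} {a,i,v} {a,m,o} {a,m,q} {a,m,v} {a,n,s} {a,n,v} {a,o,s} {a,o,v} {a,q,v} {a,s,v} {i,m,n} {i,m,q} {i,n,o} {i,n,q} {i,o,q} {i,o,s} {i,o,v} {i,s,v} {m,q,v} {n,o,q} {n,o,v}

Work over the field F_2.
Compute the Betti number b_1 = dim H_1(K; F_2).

n_0=8 n_1=27 n_2=23  [Z2]
∂1: piv[ai,am,an,ao,aq,as,av] rk=7  ker:im,in,io,iq,is,iv,mn,mo,mq,mv,no,nq,ns,nv,oq,os,ov,qs,qv,sv
∂2: piv[aio,ais,aiv,amo,amq,amv,ans,anv,aos,aov,aqv,asv,imn,imq,ino,inq,ioq,nov] rk=18  ker:ios,iov,isv,mqv,noq
b_1=(27−7)−18=2

b_1=2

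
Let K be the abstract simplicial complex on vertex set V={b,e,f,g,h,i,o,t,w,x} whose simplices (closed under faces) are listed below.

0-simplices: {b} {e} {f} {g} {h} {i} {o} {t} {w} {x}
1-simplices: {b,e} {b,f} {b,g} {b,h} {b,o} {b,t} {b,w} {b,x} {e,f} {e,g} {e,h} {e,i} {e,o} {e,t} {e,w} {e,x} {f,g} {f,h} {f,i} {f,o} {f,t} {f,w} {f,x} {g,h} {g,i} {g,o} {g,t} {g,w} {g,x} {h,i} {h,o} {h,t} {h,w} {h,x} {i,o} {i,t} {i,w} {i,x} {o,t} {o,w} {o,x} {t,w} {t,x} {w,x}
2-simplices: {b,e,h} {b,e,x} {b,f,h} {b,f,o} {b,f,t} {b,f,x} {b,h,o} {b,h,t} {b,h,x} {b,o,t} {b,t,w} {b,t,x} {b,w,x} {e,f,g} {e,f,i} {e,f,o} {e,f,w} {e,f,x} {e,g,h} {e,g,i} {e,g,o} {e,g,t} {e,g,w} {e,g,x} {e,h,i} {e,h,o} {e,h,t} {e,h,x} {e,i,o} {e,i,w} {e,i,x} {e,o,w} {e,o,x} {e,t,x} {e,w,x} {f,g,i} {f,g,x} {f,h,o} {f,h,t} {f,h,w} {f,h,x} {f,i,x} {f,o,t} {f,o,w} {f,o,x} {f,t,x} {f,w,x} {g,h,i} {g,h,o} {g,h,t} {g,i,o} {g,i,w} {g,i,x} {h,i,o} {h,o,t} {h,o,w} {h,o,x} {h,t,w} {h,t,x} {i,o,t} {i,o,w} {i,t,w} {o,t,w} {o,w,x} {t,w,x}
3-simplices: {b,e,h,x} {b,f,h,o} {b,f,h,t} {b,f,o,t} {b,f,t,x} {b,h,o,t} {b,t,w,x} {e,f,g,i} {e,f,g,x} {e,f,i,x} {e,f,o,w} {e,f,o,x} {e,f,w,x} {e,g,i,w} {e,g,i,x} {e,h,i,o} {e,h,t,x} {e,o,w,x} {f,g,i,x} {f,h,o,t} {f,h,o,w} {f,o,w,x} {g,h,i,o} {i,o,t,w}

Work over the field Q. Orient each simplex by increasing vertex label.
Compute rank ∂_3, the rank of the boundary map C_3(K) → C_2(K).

rank∂_3=21

n_0=10 n_1=44 n_2=65 n_3=24  [Q]
∂1: piv[be,bf,bg,bh,bo,bt,bw,bx,ei] rk=9  ker:ef,eg,eh,eo,et,ew,ex,fg,fh,fi,fo,ft,fw,fx,gh,gi,go,gt,gw,gx,hi,ho,ht,hw,hx,io,it,iw,ix,ot,ow,ox,tw,tx,wx
∂2: piv[beh,bex,bfh,bfo,bft,bfx,bho,bht,bhx,bot,btw,btx,bwx,efg,efi,efo,efw,efx,egh,egi,ego,egt,egw,egx,ehi,eht,eio,eiw,eix,eow,eox,ewx,fhw,iot] rk=34  ker:eho,ehx,etx,fgi,fgx,fho,fht,fhx,fix,fot,fow,fox,ftx,fwx,ghi,gho,ght,gio,giw,gix,hio,hot,how,hox,htw,htx,iow,itw,otw,owx,twx
∂3: piv[behx,bfho,bfht,bfot,bftx,bhot,btwx,efgi,efgx,efix,efow,efox,efwx,egiw,egix,ehio,ehtx,eowx,fhow,ghio,iotw] rk=21  ker:fgix,fhot,fowx
rk∂_3=21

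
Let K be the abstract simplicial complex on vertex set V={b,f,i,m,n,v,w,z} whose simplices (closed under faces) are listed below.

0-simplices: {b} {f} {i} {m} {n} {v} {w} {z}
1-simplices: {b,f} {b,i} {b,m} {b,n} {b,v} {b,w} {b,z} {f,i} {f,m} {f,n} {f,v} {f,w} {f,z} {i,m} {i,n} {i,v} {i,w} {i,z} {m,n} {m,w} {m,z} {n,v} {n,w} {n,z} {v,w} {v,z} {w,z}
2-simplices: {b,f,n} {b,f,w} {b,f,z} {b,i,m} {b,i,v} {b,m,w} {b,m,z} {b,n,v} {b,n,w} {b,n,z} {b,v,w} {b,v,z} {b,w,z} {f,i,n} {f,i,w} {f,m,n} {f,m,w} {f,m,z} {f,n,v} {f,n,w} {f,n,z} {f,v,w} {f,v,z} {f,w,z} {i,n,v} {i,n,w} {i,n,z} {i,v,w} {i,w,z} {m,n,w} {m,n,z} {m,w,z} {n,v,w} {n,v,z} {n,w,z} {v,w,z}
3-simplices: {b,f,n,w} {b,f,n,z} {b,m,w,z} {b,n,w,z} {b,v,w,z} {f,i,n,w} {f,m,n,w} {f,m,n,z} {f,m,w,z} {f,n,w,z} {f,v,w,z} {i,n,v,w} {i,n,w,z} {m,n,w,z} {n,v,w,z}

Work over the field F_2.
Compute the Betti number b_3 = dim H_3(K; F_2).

b_3=1

n_0=8 n_1=27 n_2=36 n_3=15  [Z2]
∂1: piv[bf,bi,bm,bn,bv,bw,bz] rk=7  ker:fi,fm,fn,fv,fw,fz,im,in,iv,iw,iz,mn,mw,mz,nv,nw,nz,vw,vz,wz
∂2: piv[bfn,bfw,bfz,bim,biv,bmw,bmz,bnv,bnw,bnz,bvw,bvz,bwz,fin,fiw,fmn,fmw,fnv,inv,inz] rk=20  ker:fmz,fnw,fnz,fvw,fvz,fwz,inw,ivw,iwz,mnw,mnz,mwz,nvw,nvz,nwz,vwz
∂3: piv[bfnw,bfnz,bmwz,bnwz,bvwz,finw,fmnw,fmnz,fmwz,fnwz,fvwz,invw,inwz,nvwz] rk=14  ker:mnwz
b_3=(15−14)−0=1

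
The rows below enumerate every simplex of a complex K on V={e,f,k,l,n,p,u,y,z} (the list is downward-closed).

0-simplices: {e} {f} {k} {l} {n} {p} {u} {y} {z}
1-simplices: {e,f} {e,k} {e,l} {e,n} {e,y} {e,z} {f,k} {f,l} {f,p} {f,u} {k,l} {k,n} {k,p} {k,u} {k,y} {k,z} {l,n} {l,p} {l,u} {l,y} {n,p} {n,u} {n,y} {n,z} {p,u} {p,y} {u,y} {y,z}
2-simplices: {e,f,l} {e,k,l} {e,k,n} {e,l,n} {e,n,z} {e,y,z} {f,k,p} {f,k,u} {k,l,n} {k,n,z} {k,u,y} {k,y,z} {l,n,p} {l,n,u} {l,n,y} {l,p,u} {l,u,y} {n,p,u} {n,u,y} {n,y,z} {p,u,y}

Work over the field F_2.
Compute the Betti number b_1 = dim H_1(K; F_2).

b_1=2

n_0=9 n_1=28 n_2=21  [Z2]
∂1: piv[ef,ek,el,en,ey,ez,fp,fu] rk=8  ker:fk,fl,kl,kn,kp,ku,ky,kz,ln,lp,lu,ly,np,nu,ny,nz,pu,py,uy,yz
∂2: piv[efl,ekl,ekn,eln,enz,eyz,fkp,fku,knz,kuy,kyz,lnp,lnu,lny,lpu,luy,nyz,puy] rk=18  ker:kln,npu,nuy
b_1=(28−8)−18=2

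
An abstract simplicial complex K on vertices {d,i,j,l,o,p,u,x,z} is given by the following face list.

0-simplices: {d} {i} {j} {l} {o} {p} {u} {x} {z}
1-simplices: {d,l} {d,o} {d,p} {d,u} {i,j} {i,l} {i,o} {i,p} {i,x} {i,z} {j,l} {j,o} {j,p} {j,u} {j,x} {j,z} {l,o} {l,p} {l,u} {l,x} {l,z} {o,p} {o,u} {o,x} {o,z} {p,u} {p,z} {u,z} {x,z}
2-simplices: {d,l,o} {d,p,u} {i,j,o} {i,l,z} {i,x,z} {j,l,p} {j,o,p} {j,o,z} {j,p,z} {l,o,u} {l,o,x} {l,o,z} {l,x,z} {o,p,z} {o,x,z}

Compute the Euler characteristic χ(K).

χ(K)=-5

n_0=9 n_1=29 n_2=15
χ=+9−29+15=-5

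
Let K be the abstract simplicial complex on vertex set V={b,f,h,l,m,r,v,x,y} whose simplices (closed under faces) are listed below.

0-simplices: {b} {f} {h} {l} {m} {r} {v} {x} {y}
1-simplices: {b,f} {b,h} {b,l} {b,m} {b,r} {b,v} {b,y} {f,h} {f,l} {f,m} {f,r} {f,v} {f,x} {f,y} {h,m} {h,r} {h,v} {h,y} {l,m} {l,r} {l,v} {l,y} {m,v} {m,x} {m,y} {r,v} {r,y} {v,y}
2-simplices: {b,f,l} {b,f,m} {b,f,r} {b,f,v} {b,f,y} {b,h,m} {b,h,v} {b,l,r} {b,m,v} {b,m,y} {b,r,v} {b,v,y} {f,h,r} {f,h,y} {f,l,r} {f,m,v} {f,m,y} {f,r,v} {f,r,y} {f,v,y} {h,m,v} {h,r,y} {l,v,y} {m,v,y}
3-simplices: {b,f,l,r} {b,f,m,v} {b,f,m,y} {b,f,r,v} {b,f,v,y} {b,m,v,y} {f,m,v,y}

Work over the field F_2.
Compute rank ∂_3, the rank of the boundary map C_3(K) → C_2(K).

rank∂_3=6

n_0=9 n_1=28 n_2=24 n_3=7  [Z2]
∂1: piv[bf,bh,bl,bm,br,bv,by,fx] rk=8  ker:fh,fl,fm,fr,fv,fy,hm,hr,hv,hy,lm,lr,lv,ly,mv,mx,my,rv,ry,vy
∂2: piv[bfl,bfm,bfr,bfv,bfy,bhm,bhv,blr,bmv,bmy,brv,bvy,fhr,fhy,fry,lvy] rk=16  ker:flr,fmv,fmy,frv,fvy,hmv,hry,mvy
∂3: piv[bflr,bfmv,bfmy,bfrv,bfvy,bmvy] rk=6  ker:fmvy
rk∂_3=6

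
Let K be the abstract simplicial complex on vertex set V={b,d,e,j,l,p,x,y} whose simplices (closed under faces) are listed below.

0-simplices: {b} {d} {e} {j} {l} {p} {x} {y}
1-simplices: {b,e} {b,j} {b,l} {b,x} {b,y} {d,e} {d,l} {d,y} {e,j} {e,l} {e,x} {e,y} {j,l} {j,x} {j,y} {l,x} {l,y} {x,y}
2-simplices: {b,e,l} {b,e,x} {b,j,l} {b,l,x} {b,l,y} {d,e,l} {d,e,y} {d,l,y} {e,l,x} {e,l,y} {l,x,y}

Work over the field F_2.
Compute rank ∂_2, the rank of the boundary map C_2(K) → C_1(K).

rank∂_2=9

n_0=8 n_1=18 n_2=11  [Z2]
∂1: piv[be,bj,bl,bx,by,de] rk=6  ker:dl,dy,ej,el,ex,ey,jl,jx,jy,lx,ly,xy
∂2: piv[bel,bex,bjl,blx,bly,del,dey,dly,lxy] rk=9  ker:elx,ely
rk∂_2=9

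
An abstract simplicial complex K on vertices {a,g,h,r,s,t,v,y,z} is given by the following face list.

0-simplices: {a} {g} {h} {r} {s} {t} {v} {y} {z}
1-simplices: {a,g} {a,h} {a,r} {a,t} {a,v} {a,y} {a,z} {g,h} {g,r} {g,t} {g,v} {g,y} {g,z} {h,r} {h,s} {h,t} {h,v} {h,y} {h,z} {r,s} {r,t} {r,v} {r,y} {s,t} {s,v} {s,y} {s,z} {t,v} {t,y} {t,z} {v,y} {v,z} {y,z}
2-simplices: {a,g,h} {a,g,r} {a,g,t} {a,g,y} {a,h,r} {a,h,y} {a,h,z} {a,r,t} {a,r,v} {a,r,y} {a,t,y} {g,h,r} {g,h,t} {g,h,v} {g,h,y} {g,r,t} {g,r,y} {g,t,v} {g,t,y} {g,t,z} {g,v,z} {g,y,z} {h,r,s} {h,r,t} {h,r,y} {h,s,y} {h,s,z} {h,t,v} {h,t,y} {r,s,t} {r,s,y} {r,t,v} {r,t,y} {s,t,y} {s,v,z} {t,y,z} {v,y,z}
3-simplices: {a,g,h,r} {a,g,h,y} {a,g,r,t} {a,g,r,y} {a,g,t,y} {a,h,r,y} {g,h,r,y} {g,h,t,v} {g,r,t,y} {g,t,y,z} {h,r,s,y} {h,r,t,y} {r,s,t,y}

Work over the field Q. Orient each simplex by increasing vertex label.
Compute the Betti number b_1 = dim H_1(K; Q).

n_0=9 n_1=33 n_2=37 n_3=13  [Q]
∂1: piv[ag,ah,ar,at,av,ay,az,hs] rk=8  ker:gh,gr,gt,gv,gy,gz,hr,ht,hv,hy,hz,rs,rt,rv,ry,st,sv,sy,sz,tv,ty,tz,vy,vz,yz
∂2: piv[agh,agr,agt,agy,ahr,ahy,ahz,art,arv,ary,aty,ght,ghv,gtv,gtz,gvz,gyz,hrs,hsy,hsz,rst,rtv,svz,vyz] rk=24  ker:ghr,ghy,grt,gry,gty,hrt,hry,htv,hty,rsy,rty,sty,tyz
∂3: piv[aghr,aghy,agrt,agry,agty,ahry,ghtv,grty,gtyz,hrsy,hrty,rsty] rk=12  ker:ghry
b_1=(33−8)−24=1

b_1=1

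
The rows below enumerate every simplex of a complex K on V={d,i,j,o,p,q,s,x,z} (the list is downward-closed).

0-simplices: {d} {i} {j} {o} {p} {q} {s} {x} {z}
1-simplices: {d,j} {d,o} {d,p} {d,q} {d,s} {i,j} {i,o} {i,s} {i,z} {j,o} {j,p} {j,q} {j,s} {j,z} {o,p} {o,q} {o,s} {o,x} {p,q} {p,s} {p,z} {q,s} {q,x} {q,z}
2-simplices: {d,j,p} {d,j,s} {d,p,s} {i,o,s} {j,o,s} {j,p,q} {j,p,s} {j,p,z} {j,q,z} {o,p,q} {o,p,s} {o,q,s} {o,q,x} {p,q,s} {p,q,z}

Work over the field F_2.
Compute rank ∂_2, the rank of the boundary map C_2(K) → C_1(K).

n_0=9 n_1=24 n_2=15  [Z2]
∂1: piv[dj,do,dp,dq,ds,ij,iz,ox] rk=8  ker:io,is,jo,jp,jq,js,jz,op,oq,os,pq,ps,pz,qs,qx,qz
∂2: piv[djp,djs,dps,ios,jos,jpq,jpz,jqz,opq,ops,oqs,oqx] rk=12  ker:jps,pqs,pqz
rk∂_2=12

rank∂_2=12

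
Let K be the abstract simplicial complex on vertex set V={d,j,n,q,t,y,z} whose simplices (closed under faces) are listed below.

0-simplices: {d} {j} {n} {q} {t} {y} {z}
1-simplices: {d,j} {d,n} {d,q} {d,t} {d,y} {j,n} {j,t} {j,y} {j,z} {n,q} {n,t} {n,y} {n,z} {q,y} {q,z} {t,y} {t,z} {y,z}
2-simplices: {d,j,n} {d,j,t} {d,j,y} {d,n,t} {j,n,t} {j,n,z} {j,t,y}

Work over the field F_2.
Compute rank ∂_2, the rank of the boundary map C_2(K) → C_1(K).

n_0=7 n_1=18 n_2=7  [Z2]
∂1: piv[dj,dn,dq,dt,dy,jz] rk=6  ker:jn,jt,jy,nq,nt,ny,nz,qy,qz,ty,tz,yz
∂2: piv[djn,djt,djy,dnt,jnz,jty] rk=6  ker:jnt
rk∂_2=6

rank∂_2=6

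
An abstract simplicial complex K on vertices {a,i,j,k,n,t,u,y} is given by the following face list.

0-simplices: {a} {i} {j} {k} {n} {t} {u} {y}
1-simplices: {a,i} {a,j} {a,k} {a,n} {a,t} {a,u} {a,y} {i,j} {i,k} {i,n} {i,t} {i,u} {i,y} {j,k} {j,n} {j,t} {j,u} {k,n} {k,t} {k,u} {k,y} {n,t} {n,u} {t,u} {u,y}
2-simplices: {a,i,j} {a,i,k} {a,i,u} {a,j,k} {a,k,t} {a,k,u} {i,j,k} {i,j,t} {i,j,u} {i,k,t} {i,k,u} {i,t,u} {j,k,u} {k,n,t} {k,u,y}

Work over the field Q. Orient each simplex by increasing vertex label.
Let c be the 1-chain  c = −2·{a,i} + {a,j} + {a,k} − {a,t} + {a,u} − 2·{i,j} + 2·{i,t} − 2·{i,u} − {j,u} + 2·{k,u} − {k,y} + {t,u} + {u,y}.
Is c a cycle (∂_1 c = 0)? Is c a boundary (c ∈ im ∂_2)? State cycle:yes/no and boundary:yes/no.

n_0=8 n_1=25 n_2=15  [Q]
∂1: piv[ai,aj,ak,an,at,au,ay] rk=7  ker:ij,ik,in,it,iu,iy,jk,jn,jt,ju,kn,kt,ku,ky,nt,nu,tu,uy
∂2: piv[aij,aik,aiu,ajk,akt,aku,ijt,iju,ikt,itu,knt,kuy] rk=12  ker:ijk,iku,jku
∂1c = 0
c vs im∂2: reduces to 0 ⇒ boundary

cycle:yes boundary:yes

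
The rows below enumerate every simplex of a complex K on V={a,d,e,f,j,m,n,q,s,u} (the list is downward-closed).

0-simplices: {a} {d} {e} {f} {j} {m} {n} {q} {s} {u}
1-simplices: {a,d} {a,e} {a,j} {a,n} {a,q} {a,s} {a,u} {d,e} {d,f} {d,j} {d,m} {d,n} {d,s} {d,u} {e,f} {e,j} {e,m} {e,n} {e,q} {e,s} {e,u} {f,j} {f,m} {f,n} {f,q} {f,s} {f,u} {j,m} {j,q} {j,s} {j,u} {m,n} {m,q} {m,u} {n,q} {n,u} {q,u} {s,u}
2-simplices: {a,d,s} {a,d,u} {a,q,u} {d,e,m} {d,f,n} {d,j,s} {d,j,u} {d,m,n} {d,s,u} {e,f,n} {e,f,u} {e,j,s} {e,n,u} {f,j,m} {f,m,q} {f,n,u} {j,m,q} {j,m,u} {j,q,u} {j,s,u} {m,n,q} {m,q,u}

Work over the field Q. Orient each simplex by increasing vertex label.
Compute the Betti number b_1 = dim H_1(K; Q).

n_0=10 n_1=38 n_2=22  [Q]
∂1: piv[ad,ae,aj,an,aq,as,au,df,dm] rk=9  ker:de,dj,dn,ds,du,ef,ej,em,en,eq,es,eu,fj,fm,fn,fq,fs,fu,jm,jq,js,ju,mn,mq,mu,nq,nu,qu,su
∂2: piv[ads,adu,aqu,dem,dfn,djs,dju,dmn,dsu,efn,efu,ejs,enu,fjm,fmq,jmq,jmu,jqu,mnq] rk=19  ker:fnu,jsu,mqu
b_1=(38−9)−19=10

b_1=10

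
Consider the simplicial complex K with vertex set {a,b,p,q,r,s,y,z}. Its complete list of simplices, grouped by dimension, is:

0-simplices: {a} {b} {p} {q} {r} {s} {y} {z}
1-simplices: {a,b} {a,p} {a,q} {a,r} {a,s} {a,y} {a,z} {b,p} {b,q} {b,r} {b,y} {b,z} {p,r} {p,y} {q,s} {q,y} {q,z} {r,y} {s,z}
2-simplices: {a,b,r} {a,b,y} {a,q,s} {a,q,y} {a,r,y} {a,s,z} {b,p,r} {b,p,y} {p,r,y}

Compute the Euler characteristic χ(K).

n_0=8 n_1=19 n_2=9
χ=+8−19+9=-2

χ(K)=-2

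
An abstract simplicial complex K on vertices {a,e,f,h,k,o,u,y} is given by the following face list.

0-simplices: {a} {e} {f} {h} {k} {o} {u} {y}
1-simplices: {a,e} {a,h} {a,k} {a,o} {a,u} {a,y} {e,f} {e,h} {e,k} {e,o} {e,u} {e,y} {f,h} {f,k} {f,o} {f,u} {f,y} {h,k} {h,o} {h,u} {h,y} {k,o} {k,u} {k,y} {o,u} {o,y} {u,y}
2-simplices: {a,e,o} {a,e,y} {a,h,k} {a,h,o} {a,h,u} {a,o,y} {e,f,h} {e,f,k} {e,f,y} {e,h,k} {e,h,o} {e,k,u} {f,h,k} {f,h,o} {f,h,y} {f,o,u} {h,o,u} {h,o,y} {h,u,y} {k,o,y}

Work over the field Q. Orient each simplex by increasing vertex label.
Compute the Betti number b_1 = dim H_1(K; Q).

b_1=2

n_0=8 n_1=27 n_2=20  [Q]
∂1: piv[ae,ah,ak,ao,au,ay,ef] rk=7  ker:eh,ek,eo,eu,ey,fh,fk,fo,fu,fy,hk,ho,hu,hy,ko,ku,ky,ou,oy,uy
∂2: piv[aeo,aey,ahk,aho,ahu,aoy,efh,efk,efy,ehk,eho,eku,fho,fhy,fou,hou,huy,koy] rk=18  ker:fhk,hoy
b_1=(27−7)−18=2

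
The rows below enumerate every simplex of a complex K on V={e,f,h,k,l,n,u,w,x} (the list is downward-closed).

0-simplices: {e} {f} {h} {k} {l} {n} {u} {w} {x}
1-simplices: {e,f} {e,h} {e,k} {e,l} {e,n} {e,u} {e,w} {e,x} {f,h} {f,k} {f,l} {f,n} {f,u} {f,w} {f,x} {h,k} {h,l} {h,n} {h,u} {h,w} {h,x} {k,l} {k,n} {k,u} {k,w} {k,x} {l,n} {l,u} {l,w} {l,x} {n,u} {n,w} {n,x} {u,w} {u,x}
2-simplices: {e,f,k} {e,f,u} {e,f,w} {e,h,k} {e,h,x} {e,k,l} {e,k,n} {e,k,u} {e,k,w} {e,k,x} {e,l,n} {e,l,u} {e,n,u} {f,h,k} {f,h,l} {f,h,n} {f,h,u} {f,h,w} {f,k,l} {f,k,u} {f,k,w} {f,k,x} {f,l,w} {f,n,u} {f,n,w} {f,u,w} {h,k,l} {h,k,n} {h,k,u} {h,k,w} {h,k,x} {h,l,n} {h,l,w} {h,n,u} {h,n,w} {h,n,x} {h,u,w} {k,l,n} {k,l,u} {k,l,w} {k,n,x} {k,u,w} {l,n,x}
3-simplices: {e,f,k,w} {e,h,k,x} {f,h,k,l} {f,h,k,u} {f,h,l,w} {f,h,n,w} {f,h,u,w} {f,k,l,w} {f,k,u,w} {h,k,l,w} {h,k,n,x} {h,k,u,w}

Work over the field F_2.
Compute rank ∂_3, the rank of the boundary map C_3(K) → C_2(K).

n_0=9 n_1=35 n_2=43 n_3=12  [Z2]
∂1: piv[ef,eh,ek,el,en,eu,ew,ex] rk=8  ker:fh,fk,fl,fn,fu,fw,fx,hk,hl,hn,hu,hw,hx,kl,kn,ku,kw,kx,ln,lu,lw,lx,nu,nw,nx,uw,ux
∂2: piv[efk,efu,efw,ehk,ehx,ekl,ekn,eku,ekw,ekx,eln,elu,enu,fhk,fhl,fhn,fhu,fhw,fkl,fkx,flw,fnu,fnw,fuw,hnx,lnx] rk=26  ker:fku,fkw,hkl,hkn,hku,hkw,hkx,hln,hlw,hnu,hnw,huw,kln,klu,klw,knx,kuw
∂3: piv[efkw,ehkx,fhkl,fhku,fhlw,fhnw,fhuw,fklw,fkuw,hklw,hknx] rk=11  ker:hkuw
rk∂_3=11

rank∂_3=11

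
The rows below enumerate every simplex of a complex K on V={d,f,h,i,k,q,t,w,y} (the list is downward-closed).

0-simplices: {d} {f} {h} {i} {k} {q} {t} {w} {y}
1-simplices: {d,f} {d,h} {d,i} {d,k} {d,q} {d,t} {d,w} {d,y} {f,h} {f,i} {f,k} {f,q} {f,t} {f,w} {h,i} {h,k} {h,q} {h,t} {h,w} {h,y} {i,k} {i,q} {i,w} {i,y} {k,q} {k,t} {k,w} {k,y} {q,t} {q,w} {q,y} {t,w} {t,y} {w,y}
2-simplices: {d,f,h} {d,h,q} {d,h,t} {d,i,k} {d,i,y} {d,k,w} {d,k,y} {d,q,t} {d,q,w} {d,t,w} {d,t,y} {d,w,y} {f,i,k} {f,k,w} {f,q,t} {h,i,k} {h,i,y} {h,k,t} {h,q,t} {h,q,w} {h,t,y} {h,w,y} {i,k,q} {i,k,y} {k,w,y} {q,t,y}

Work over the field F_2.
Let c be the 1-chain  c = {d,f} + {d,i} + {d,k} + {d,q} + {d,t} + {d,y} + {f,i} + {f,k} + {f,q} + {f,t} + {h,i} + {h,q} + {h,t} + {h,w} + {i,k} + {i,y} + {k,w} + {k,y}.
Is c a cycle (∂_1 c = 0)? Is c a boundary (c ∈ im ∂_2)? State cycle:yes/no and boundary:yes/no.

cycle:no boundary:no

n_0=9 n_1=34 n_2=26  [Z2]
∂1: piv[df,dh,di,dk,dq,dt,dw,dy] rk=8  ker:fh,fi,fk,fq,ft,fw,hi,hk,hq,ht,hw,hy,ik,iq,iw,iy,kq,kt,kw,ky,qt,qw,qy,tw,ty,wy
∂2: piv[dfh,dhq,dht,dik,diy,dkw,dky,dqt,dqw,dtw,dty,dwy,fik,fkw,fqt,hik,hiy,hkt,hqw,hty,ikq,qty] rk=22  ker:hqt,hwy,iky,kwy
∂1c = {f} + {i} + {k} + {q} + {t} + {y}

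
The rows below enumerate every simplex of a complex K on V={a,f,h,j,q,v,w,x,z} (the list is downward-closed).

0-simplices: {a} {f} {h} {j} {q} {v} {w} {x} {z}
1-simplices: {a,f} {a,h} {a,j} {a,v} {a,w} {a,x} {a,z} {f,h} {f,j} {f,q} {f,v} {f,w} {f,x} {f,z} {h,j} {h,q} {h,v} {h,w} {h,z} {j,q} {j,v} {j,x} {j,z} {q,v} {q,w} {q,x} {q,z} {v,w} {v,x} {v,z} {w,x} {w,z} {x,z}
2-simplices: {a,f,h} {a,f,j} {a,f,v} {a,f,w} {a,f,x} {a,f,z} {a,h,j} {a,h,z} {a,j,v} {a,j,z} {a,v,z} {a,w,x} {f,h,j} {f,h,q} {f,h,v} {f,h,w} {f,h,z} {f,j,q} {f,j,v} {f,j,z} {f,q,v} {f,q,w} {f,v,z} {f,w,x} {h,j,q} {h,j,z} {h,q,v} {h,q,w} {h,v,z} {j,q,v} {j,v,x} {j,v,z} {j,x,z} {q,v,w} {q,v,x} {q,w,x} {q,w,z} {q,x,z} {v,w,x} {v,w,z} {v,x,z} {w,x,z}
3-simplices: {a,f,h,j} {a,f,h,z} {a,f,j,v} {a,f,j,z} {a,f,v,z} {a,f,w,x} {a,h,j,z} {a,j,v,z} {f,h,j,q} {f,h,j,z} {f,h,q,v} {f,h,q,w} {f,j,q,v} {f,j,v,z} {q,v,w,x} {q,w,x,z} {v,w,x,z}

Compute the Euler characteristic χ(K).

n_0=9 n_1=33 n_2=42 n_3=17
χ=+9−33+42−17=1

χ(K)=1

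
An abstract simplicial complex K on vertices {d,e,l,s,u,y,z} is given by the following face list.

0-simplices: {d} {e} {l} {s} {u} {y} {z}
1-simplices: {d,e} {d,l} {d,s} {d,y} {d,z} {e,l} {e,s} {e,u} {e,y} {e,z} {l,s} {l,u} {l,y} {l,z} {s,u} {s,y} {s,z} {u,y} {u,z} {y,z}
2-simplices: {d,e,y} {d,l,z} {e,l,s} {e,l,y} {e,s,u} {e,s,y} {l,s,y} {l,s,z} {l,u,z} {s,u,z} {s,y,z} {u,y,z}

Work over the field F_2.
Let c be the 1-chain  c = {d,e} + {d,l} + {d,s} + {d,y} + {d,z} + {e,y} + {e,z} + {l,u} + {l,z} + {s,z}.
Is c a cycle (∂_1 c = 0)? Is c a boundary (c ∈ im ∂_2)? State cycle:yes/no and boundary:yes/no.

cycle:no boundary:no

n_0=7 n_1=20 n_2=12  [Z2]
∂1: piv[de,dl,ds,dy,dz,eu] rk=6  ker:el,es,ey,ez,ls,lu,ly,lz,su,sy,sz,uy,uz,yz
∂2: piv[dey,dlz,els,ely,esu,esy,lsz,luz,suz,syz,uyz] rk=11  ker:lsy
∂1c = {d} + {e} + {l} + {u}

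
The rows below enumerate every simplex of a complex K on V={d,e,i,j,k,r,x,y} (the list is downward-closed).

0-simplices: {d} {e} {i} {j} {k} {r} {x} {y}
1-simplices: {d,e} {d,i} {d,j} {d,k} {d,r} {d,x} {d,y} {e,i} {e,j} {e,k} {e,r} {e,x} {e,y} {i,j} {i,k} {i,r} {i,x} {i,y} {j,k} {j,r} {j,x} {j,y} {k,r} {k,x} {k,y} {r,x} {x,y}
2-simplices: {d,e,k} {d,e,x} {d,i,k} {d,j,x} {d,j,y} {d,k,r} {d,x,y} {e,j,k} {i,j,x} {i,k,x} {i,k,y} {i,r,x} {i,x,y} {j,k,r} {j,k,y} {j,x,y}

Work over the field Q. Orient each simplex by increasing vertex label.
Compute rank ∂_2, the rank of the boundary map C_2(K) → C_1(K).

n_0=8 n_1=27 n_2=16  [Q]
∂1: piv[de,di,dj,dk,dr,dx,dy] rk=7  ker:ei,ej,ek,er,ex,ey,ij,ik,ir,ix,iy,jk,jr,jx,jy,kr,kx,ky,rx,xy
∂2: piv[dek,dex,dik,djx,djy,dkr,dxy,ejk,ijx,ikx,iky,irx,ixy,jkr,jky] rk=15  ker:jxy
rk∂_2=15

rank∂_2=15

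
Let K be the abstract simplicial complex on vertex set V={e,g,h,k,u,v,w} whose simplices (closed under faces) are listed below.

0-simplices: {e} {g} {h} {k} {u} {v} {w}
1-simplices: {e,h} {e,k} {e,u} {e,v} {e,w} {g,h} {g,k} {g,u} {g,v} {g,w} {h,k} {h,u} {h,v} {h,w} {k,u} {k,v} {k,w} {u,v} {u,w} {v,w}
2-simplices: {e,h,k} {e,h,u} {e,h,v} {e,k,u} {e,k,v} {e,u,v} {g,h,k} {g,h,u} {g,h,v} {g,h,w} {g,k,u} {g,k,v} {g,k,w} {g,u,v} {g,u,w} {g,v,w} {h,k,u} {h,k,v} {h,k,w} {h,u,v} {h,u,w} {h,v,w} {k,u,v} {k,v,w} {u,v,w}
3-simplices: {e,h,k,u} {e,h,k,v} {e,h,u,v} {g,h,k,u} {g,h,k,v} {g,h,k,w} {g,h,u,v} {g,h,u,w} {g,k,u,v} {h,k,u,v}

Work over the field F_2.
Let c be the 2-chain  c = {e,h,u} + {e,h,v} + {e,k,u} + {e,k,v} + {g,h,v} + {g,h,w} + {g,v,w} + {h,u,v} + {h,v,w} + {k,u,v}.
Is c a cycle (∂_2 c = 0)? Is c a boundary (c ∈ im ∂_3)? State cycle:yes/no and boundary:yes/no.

cycle:yes boundary:no

n_0=7 n_1=20 n_2=25 n_3=10  [Z2]
∂1: piv[eh,ek,eu,ev,ew,gh] rk=6  ker:gk,gu,gv,gw,hk,hu,hv,hw,ku,kv,kw,uv,uw,vw
∂2: piv[ehk,ehu,ehv,eku,ekv,euv,ghk,ghu,ghv,ghw,gkw,guw,gvw] rk=13  ker:gku,gkv,guv,hku,hkv,hkw,huv,huw,hvw,kuv,kvw,uvw
∂3: piv[ehku,ehkv,ehuv,ghku,ghkv,ghkw,ghuv,ghuw,gkuv] rk=9  ker:hkuv
∂2c = 0
c vs im∂3: residual ≠ 0 ⇒ not boundary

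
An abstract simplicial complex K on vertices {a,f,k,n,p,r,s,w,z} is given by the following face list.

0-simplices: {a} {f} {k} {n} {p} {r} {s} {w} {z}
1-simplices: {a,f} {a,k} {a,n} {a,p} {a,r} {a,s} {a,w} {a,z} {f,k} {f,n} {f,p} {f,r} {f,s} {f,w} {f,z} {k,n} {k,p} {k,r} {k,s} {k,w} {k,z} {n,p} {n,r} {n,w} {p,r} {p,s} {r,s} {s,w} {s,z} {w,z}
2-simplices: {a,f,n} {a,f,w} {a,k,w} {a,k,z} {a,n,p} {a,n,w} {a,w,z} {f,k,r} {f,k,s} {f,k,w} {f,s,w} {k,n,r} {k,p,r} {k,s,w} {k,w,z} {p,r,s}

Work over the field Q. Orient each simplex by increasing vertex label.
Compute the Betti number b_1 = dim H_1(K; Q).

b_1=8

n_0=9 n_1=30 n_2=16  [Q]
∂1: piv[af,ak,an,ap,ar,as,aw,az] rk=8  ker:fk,fn,fp,fr,fs,fw,fz,kn,kp,kr,ks,kw,kz,np,nr,nw,pr,ps,rs,sw,sz,wz
∂2: piv[afn,afw,akw,akz,anp,anw,awz,fkr,fks,fkw,fsw,knr,kpr,prs] rk=14  ker:ksw,kwz
b_1=(30−8)−14=8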